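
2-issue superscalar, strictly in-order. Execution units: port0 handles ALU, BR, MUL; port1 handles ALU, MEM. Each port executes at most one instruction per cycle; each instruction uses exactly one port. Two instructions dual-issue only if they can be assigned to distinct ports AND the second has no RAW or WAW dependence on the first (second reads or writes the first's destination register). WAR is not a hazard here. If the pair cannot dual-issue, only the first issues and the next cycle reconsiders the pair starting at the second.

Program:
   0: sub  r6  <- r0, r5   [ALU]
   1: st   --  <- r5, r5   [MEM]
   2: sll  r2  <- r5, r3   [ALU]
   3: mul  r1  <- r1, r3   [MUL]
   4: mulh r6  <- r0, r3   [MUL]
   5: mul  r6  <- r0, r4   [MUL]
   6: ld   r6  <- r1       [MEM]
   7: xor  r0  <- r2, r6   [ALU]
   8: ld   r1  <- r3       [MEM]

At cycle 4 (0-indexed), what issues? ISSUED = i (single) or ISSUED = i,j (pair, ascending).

ISSUED = 6

[0] i0+i1  sub;st  -- dual
[1] i2+i3  sll;mul  -- dual
[2] i4  mulh  -- no-port MUL/MUL
[3] i5  mul  -- WAW r6
[4] i6  ld  -- RAW r6
[5] i7+i8  xor;ld  -- dual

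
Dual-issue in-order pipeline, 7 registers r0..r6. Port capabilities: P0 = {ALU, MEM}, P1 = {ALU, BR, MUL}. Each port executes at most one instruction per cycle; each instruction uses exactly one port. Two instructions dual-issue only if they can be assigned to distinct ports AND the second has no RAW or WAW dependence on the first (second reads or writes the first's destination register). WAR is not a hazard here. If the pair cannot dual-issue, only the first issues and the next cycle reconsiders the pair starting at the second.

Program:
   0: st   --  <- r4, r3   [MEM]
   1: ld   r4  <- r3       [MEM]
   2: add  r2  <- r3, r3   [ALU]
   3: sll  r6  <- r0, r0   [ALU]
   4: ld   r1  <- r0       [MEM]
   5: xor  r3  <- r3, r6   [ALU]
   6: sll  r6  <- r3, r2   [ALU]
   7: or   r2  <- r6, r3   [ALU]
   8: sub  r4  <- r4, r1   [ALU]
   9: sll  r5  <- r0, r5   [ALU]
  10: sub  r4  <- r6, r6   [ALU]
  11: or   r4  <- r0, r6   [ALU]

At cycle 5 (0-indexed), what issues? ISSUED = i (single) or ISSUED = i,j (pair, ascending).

ISSUED = 7,8

[0] i0  st  -- no-port MEM/MEM
[1] i1+i2  ld+add  -- 2-wide
[2] i3+i4  sll+ld  -- 2-wide
[3] i5  xor  -- RAW r3
[4] i6  sll  -- RAW r6
[5] i7+i8  or+sub  -- 2-wide
[6] i9+i10  sll+sub  -- 2-wide
[7] i11  or  -- tail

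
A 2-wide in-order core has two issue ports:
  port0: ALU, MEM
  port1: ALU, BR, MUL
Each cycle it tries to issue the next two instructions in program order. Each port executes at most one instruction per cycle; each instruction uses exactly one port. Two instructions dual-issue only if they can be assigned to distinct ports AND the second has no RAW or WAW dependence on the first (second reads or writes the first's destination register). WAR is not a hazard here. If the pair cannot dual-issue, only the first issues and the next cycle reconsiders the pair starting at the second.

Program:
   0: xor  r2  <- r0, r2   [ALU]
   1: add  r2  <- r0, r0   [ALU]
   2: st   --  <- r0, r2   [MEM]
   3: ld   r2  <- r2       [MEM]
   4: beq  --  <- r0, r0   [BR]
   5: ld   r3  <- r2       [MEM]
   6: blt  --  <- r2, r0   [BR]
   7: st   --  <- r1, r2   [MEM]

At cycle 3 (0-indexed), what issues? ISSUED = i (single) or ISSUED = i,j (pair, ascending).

0. xor.ALU @i0  | WAW r2
1. add.ALU @i1  | RAW r2
2. st.MEM @i2  | no-port MEM/MEM
3. ld.MEM/beq.BR @i3,i4  | 2-wide
4. ld.MEM/blt.BR @i5,i6  | 2-wide
5. st.MEM @i7  | tail

ISSUED = 3,4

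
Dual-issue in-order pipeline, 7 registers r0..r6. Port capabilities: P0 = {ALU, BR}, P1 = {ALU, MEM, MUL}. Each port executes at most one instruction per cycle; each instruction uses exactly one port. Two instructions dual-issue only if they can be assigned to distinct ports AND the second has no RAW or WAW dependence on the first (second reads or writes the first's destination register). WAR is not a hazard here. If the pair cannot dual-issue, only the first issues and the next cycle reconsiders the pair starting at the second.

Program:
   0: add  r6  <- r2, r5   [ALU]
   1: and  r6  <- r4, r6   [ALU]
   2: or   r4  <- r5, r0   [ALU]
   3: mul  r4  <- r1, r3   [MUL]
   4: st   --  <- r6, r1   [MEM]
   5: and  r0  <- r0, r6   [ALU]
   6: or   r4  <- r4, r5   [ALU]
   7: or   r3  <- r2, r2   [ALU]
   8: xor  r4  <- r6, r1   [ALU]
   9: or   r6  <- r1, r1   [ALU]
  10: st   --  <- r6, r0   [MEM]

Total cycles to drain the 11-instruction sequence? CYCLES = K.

CYCLES = 7

  cy0 -> i0 (add.ALU) RAW+WAW r6
  cy1 -> i1,i2 (and.ALU/or.ALU) 2-wide
  cy2 -> i3 (mul.MUL) no-port MUL/MEM
  cy3 -> i4,i5 (st.MEM/and.ALU) 2-wide
  cy4 -> i6,i7 (or.ALU/or.ALU) 2-wide
  cy5 -> i8,i9 (xor.ALU/or.ALU) 2-wide
  cy6 -> i10 (st.MEM) tail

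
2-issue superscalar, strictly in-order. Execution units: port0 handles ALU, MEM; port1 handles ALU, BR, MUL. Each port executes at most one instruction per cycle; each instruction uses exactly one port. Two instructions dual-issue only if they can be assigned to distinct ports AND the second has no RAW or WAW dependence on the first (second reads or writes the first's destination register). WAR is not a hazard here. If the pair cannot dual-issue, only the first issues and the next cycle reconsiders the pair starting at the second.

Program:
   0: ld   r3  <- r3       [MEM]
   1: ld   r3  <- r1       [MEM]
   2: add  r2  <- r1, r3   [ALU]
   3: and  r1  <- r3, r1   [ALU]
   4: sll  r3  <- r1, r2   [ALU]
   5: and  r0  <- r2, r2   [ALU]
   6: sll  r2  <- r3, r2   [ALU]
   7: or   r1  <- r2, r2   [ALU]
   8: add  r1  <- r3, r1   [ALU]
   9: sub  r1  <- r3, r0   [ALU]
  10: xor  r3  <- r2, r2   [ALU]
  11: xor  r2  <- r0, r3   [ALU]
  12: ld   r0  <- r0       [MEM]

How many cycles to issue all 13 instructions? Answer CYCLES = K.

c0: i0 ld  no-port MEM/MEM
c1: i1 ld  RAW r3
c2: i2,i3 add/and  2-wide
c3: i4,i5 sll/and  2-wide
c4: i6 sll  RAW r2
c5: i7 or  RAW+WAW r1
c6: i8 add  WAW r1
c7: i9,i10 sub/xor  2-wide
c8: i11,i12 xor/ld  2-wide

CYCLES = 9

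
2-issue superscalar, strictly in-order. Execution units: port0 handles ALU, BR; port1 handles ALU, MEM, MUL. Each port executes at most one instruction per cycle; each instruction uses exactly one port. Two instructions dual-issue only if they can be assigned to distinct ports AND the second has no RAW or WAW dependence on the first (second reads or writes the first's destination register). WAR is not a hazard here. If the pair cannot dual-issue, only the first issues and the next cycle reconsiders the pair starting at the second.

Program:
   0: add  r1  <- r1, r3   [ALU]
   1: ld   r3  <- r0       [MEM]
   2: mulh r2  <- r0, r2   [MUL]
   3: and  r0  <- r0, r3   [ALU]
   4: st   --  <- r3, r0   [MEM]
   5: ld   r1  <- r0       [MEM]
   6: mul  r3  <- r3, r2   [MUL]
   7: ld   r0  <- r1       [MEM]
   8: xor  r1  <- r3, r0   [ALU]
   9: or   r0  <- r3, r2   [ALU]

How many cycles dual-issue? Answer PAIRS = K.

PAIRS = 3

t=0 i0/i1:add.ALU;ld.MEM ; dual
t=1 i2/i3:mulh.MUL;and.ALU ; dual
t=2 i4:st.MEM ; no-port MEM/MEM
t=3 i5:ld.MEM ; no-port MEM/MUL
t=4 i6:mul.MUL ; no-port MUL/MEM
t=5 i7:ld.MEM ; RAW r0
t=6 i8/i9:xor.ALU;or.ALU ; dual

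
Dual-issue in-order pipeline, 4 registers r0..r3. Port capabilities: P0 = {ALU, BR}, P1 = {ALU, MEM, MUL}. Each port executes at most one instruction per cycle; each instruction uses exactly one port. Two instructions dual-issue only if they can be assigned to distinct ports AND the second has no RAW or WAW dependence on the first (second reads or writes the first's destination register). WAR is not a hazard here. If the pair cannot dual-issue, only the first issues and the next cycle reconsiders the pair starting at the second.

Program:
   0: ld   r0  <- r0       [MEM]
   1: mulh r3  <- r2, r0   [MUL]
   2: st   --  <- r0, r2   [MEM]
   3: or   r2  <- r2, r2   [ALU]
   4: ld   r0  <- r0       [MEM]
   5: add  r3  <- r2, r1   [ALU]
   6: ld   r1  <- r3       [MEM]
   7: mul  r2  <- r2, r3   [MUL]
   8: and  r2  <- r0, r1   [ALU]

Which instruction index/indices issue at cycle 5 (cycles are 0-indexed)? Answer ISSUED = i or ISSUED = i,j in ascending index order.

[0] i0  ld  -- no-port MEM/MUL
[1] i1  mulh  -- no-port MUL/MEM
[2] i2+i3  st;or  -- dual
[3] i4+i5  ld;add  -- dual
[4] i6  ld  -- no-port MEM/MUL
[5] i7  mul  -- WAW r2
[6] i8  and  -- tail

ISSUED = 7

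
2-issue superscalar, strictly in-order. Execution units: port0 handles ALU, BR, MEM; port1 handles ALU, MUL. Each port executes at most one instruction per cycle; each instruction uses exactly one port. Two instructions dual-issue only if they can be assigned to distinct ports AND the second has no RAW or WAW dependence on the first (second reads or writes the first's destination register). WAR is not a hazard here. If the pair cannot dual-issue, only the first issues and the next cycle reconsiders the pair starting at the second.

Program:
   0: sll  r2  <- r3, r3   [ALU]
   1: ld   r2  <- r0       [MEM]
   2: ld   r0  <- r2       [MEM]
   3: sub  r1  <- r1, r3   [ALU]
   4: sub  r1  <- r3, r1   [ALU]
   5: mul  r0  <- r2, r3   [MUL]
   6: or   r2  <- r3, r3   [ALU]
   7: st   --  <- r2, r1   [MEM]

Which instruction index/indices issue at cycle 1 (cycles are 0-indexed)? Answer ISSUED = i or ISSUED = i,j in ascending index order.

0. sll @i0  | WAW r2
1. ld @i1  | no-port MEM/MEM
2. ld+sub @i2,i3  | 2-wide
3. sub+mul @i4,i5  | 2-wide
4. or @i6  | RAW r2
5. st @i7  | tail

ISSUED = 1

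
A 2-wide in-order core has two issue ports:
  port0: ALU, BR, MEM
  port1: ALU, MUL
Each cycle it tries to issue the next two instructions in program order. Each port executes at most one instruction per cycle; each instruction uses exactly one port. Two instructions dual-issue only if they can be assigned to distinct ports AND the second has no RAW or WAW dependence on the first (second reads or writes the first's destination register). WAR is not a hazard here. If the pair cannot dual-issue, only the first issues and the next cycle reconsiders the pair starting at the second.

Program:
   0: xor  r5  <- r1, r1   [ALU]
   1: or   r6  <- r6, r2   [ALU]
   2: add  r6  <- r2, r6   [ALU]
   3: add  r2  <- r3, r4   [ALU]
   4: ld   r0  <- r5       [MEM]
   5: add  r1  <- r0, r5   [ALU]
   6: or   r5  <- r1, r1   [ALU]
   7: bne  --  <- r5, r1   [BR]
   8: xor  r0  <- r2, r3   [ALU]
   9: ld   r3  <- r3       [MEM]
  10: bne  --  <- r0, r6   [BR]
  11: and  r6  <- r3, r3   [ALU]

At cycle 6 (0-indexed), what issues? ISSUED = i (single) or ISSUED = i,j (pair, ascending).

ISSUED = 9

#0 head=0: xor.ALU;or.ALU i0/i1 2-wide
#1 head=2: add.ALU;add.ALU i2/i3 2-wide
#2 head=4: ld.MEM i4 RAW r0
#3 head=5: add.ALU i5 RAW r1
#4 head=6: or.ALU i6 RAW r5
#5 head=7: bne.BR;xor.ALU i7/i8 2-wide
#6 head=9: ld.MEM i9 no-port MEM/BR
#7 head=10: bne.BR;and.ALU i10/i11 2-wide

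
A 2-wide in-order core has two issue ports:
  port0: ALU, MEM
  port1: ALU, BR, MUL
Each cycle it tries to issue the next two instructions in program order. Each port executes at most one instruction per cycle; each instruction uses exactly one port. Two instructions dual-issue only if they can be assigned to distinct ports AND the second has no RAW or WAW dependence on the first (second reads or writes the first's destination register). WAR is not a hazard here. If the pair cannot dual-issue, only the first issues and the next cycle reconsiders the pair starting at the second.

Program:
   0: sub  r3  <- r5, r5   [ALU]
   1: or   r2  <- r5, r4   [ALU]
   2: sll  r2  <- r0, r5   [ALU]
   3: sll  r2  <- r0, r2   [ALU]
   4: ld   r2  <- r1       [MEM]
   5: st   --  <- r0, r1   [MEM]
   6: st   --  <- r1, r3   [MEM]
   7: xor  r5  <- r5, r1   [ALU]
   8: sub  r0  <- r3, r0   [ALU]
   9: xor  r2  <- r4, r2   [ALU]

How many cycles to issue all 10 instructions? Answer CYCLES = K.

#0 head=0: sub+or i0+i1 2-wide
#1 head=2: sll i2 RAW+WAW r2
#2 head=3: sll i3 WAW r2
#3 head=4: ld i4 no-port MEM/MEM
#4 head=5: st i5 no-port MEM/MEM
#5 head=6: st+xor i6+i7 2-wide
#6 head=8: sub+xor i8+i9 2-wide

CYCLES = 7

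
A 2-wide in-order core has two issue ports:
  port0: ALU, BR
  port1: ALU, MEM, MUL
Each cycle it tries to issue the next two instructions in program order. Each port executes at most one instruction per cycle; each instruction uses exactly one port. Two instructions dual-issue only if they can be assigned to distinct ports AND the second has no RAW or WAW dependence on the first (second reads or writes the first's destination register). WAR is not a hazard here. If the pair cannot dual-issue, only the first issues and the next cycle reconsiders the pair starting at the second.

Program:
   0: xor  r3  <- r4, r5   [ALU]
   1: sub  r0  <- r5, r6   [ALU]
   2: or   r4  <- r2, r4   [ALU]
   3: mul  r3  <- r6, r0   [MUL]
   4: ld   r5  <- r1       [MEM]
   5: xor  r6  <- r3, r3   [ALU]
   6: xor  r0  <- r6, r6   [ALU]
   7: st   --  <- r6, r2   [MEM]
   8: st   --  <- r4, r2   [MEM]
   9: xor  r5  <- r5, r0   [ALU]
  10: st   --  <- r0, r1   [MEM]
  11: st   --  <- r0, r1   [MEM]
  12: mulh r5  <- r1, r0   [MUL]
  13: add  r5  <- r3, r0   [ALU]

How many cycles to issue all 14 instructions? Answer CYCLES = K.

CYCLES = 9

c0: i0+i1 xor sub  pair
c1: i2+i3 or mul  pair
c2: i4+i5 ld xor  pair
c3: i6+i7 xor st  pair
c4: i8+i9 st xor  pair
c5: i10 st  no-port MEM/MEM
c6: i11 st  no-port MEM/MUL
c7: i12 mulh  WAW r5
c8: i13 add  tail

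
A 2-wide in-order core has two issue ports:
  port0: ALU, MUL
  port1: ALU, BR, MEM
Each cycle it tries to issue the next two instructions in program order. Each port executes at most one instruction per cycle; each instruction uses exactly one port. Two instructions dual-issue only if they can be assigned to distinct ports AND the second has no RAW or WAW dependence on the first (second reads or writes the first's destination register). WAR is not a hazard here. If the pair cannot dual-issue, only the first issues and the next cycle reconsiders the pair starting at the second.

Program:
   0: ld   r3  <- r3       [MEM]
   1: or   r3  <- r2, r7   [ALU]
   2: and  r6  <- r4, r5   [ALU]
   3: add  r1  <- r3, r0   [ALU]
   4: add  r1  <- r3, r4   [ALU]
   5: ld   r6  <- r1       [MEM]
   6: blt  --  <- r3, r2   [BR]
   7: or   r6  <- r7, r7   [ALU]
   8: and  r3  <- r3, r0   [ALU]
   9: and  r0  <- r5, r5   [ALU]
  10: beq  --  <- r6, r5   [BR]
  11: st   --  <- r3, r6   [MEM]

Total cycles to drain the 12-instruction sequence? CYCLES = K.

#0 head=0: ld.MEM i0 WAW r3
#1 head=1: or.ALU+and.ALU i1+i2 2-wide
#2 head=3: add.ALU i3 WAW r1
#3 head=4: add.ALU i4 RAW r1
#4 head=5: ld.MEM i5 no-port MEM/BR
#5 head=6: blt.BR+or.ALU i6+i7 2-wide
#6 head=8: and.ALU+and.ALU i8+i9 2-wide
#7 head=10: beq.BR i10 no-port BR/MEM
#8 head=11: st.MEM i11 tail

CYCLES = 9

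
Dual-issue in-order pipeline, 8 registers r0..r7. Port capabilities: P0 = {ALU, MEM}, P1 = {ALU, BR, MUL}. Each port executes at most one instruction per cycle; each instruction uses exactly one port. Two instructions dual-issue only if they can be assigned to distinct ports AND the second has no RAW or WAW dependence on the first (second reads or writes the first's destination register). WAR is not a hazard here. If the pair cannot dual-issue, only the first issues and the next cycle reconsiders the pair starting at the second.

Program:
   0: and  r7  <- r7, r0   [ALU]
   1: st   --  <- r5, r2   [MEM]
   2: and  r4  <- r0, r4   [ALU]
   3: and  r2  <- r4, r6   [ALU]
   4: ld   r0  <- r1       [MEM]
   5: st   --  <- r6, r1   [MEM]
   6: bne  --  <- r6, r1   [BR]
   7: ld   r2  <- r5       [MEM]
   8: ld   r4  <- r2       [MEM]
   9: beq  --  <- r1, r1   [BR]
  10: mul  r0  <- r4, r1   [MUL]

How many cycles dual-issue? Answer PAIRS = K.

PAIRS = 4

  cy0 -> i0&i1 (and st) pair
  cy1 -> i2 (and) RAW r4
  cy2 -> i3&i4 (and ld) pair
  cy3 -> i5&i6 (st bne) pair
  cy4 -> i7 (ld) no-port MEM/MEM
  cy5 -> i8&i9 (ld beq) pair
  cy6 -> i10 (mul) tail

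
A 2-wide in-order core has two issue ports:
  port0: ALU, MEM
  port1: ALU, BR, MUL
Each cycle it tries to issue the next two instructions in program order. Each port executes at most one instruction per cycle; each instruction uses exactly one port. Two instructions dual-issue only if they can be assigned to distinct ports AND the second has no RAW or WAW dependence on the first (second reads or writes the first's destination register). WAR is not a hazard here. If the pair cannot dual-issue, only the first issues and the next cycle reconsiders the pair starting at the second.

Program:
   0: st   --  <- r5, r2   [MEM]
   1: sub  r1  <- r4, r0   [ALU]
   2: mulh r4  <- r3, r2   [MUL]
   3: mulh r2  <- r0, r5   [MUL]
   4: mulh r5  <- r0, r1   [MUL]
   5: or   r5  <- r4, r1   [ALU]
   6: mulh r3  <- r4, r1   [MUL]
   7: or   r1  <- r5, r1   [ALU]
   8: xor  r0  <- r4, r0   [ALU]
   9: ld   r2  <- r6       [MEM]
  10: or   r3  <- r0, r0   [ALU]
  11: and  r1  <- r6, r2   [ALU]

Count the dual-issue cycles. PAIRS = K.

  cy0 -> i0,i1 (st.MEM/sub.ALU) dual
  cy1 -> i2 (mulh.MUL) no-port MUL/MUL
  cy2 -> i3 (mulh.MUL) no-port MUL/MUL
  cy3 -> i4 (mulh.MUL) WAW r5
  cy4 -> i5,i6 (or.ALU/mulh.MUL) dual
  cy5 -> i7,i8 (or.ALU/xor.ALU) dual
  cy6 -> i9,i10 (ld.MEM/or.ALU) dual
  cy7 -> i11 (and.ALU) tail

PAIRS = 4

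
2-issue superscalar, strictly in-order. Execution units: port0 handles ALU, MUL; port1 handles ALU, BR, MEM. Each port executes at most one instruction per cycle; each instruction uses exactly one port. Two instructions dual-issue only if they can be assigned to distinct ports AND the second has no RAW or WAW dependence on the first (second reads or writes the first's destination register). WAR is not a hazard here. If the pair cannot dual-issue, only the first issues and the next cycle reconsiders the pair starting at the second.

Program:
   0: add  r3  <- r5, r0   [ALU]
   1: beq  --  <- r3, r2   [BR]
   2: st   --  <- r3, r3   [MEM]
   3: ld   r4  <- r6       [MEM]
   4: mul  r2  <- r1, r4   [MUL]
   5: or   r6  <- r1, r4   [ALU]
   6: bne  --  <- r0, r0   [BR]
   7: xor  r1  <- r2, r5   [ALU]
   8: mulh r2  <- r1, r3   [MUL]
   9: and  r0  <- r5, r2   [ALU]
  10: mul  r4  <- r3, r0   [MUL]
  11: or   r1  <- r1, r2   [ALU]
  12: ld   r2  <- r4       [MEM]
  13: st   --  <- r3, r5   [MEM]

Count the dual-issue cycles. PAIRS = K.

[0] i0  add.ALU  -- RAW r3
[1] i1  beq.BR  -- no-port BR/MEM
[2] i2  st.MEM  -- no-port MEM/MEM
[3] i3  ld.MEM  -- RAW r4
[4] i4,i5  mul.MUL+or.ALU  -- 2-wide
[5] i6,i7  bne.BR+xor.ALU  -- 2-wide
[6] i8  mulh.MUL  -- RAW r2
[7] i9  and.ALU  -- RAW r0
[8] i10,i11  mul.MUL+or.ALU  -- 2-wide
[9] i12  ld.MEM  -- no-port MEM/MEM
[10] i13  st.MEM  -- tail

PAIRS = 3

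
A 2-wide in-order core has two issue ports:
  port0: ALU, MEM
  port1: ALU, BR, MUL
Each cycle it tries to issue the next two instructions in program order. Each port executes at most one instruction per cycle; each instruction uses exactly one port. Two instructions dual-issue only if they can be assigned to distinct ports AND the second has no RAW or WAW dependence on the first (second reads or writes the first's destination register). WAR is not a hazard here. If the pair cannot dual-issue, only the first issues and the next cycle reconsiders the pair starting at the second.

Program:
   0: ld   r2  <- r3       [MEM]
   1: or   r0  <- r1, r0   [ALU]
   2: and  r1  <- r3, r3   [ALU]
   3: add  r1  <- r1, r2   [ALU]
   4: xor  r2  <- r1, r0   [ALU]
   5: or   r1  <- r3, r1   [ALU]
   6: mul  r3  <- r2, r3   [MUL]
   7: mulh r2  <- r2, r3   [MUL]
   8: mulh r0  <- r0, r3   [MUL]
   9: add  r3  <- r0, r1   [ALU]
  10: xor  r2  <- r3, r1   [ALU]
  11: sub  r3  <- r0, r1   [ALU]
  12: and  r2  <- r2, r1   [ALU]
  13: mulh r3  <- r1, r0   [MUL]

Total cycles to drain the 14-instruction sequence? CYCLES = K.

CYCLES = 10

c0: i0/i1 ld+or  pair
c1: i2 and  RAW+WAW r1
c2: i3 add  RAW r1
c3: i4/i5 xor+or  pair
c4: i6 mul  no-port MUL/MUL
c5: i7 mulh  no-port MUL/MUL
c6: i8 mulh  RAW r0
c7: i9 add  RAW r3
c8: i10/i11 xor+sub  pair
c9: i12/i13 and+mulh  pair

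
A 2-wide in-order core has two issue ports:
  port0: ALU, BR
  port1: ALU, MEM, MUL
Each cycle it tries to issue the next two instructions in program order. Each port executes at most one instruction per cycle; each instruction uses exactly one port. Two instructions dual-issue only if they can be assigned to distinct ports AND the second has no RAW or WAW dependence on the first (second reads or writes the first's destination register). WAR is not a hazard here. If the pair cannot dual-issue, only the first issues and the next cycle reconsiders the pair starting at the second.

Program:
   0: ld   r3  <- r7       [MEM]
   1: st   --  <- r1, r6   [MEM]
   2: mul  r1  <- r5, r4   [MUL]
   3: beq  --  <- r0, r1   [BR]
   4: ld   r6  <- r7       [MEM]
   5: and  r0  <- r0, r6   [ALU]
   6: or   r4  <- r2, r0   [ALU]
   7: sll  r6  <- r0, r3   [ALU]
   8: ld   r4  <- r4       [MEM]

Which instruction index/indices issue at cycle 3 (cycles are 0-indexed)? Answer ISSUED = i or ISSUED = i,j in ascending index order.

ISSUED = 3,4

c0: i0 ld.MEM  no-port MEM/MEM
c1: i1 st.MEM  no-port MEM/MUL
c2: i2 mul.MUL  RAW r1
c3: i3+i4 beq.BR/ld.MEM  pair
c4: i5 and.ALU  RAW r0
c5: i6+i7 or.ALU/sll.ALU  pair
c6: i8 ld.MEM  tail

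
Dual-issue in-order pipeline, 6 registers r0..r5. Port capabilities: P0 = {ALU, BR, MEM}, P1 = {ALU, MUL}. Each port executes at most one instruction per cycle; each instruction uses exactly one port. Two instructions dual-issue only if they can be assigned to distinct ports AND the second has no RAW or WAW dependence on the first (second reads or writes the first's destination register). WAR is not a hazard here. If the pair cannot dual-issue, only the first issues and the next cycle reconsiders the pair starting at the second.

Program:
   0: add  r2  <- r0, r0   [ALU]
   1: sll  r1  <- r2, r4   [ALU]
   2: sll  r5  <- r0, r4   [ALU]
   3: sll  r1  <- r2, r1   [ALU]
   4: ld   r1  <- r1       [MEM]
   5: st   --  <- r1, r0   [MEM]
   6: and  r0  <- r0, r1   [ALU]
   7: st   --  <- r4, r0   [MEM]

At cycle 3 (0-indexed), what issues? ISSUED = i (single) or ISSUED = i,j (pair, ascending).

c0: i0 add  RAW r2
c1: i1,i2 sll/sll  dual
c2: i3 sll  RAW+WAW r1
c3: i4 ld  no-port MEM/MEM
c4: i5,i6 st/and  dual
c5: i7 st  tail

ISSUED = 4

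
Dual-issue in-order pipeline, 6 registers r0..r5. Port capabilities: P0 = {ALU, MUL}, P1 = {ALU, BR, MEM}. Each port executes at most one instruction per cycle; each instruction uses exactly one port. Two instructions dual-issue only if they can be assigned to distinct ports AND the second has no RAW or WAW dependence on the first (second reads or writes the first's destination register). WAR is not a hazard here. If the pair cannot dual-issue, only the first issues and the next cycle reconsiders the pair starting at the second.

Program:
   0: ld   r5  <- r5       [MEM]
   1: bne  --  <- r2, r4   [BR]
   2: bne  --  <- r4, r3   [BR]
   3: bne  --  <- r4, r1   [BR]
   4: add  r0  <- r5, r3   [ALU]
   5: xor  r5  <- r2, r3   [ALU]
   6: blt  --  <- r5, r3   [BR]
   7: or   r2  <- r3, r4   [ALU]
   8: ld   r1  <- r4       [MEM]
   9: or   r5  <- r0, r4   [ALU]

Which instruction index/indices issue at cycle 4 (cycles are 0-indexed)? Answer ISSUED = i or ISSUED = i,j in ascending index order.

ISSUED = 5

  cy0 -> i0 (ld.MEM) no-port MEM/BR
  cy1 -> i1 (bne.BR) no-port BR/BR
  cy2 -> i2 (bne.BR) no-port BR/BR
  cy3 -> i3+i4 (bne.BR/add.ALU) pair
  cy4 -> i5 (xor.ALU) RAW r5
  cy5 -> i6+i7 (blt.BR/or.ALU) pair
  cy6 -> i8+i9 (ld.MEM/or.ALU) pair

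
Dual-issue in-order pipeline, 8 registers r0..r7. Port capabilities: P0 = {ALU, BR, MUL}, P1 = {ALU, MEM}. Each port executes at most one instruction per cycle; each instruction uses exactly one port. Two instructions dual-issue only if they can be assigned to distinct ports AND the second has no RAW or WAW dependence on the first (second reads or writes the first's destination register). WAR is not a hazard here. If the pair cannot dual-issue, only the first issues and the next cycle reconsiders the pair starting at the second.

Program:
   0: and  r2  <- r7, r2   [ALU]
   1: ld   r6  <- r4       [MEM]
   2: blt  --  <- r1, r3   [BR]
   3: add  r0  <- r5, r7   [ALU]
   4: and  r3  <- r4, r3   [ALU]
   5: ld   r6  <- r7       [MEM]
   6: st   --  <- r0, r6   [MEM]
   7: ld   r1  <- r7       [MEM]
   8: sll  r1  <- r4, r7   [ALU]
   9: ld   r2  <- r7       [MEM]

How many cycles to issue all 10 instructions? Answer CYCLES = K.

c0: i0,i1 and/ld  2-wide
c1: i2,i3 blt/add  2-wide
c2: i4,i5 and/ld  2-wide
c3: i6 st  no-port MEM/MEM
c4: i7 ld  WAW r1
c5: i8,i9 sll/ld  2-wide

CYCLES = 6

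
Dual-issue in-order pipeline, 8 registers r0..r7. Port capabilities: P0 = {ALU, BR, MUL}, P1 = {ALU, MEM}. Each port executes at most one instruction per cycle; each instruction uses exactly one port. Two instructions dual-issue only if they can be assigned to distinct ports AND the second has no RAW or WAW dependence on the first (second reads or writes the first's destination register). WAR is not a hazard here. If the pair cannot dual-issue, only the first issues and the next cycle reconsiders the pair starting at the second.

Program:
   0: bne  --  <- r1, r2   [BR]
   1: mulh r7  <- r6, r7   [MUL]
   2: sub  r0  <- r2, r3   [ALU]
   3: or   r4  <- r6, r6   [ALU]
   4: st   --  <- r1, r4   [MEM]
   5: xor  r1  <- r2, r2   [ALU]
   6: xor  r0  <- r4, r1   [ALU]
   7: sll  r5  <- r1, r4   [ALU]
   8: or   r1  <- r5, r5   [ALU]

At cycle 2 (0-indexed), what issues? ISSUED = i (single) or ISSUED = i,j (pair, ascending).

[0] i0  bne  -- no-port BR/MUL
[1] i1&i2  mulh/sub  -- 2-wide
[2] i3  or  -- RAW r4
[3] i4&i5  st/xor  -- 2-wide
[4] i6&i7  xor/sll  -- 2-wide
[5] i8  or  -- tail

ISSUED = 3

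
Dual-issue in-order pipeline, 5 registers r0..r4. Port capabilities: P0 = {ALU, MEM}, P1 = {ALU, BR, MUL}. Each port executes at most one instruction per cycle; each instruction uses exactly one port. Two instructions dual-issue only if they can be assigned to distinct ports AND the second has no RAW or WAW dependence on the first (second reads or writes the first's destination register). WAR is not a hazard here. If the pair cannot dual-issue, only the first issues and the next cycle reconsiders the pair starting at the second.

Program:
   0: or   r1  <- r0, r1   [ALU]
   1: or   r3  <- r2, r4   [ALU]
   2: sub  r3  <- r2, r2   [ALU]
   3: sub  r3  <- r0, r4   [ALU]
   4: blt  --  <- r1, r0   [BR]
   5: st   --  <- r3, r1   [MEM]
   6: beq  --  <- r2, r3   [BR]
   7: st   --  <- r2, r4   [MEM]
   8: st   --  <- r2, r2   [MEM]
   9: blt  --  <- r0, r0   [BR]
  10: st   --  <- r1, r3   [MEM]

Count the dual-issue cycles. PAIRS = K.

#0 head=0: or.ALU;or.ALU i0/i1 2-wide
#1 head=2: sub.ALU i2 WAW r3
#2 head=3: sub.ALU;blt.BR i3/i4 2-wide
#3 head=5: st.MEM;beq.BR i5/i6 2-wide
#4 head=7: st.MEM i7 no-port MEM/MEM
#5 head=8: st.MEM;blt.BR i8/i9 2-wide
#6 head=10: st.MEM i10 tail

PAIRS = 4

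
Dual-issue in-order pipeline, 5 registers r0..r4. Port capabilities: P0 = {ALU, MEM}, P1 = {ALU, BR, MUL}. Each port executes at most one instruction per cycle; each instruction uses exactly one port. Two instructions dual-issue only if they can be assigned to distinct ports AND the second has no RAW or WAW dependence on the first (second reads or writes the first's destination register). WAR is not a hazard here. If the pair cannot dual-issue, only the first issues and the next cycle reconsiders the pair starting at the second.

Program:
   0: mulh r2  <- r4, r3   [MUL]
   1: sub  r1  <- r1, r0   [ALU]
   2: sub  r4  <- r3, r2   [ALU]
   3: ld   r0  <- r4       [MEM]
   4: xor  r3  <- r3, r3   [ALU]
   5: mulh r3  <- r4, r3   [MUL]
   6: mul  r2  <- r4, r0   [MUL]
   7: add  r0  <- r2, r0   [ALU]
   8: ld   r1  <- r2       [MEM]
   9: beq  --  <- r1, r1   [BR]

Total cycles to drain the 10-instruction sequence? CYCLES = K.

#0 head=0: mulh/sub i0+i1 pair
#1 head=2: sub i2 RAW r4
#2 head=3: ld/xor i3+i4 pair
#3 head=5: mulh i5 no-port MUL/MUL
#4 head=6: mul i6 RAW r2
#5 head=7: add/ld i7+i8 pair
#6 head=9: beq i9 tail

CYCLES = 7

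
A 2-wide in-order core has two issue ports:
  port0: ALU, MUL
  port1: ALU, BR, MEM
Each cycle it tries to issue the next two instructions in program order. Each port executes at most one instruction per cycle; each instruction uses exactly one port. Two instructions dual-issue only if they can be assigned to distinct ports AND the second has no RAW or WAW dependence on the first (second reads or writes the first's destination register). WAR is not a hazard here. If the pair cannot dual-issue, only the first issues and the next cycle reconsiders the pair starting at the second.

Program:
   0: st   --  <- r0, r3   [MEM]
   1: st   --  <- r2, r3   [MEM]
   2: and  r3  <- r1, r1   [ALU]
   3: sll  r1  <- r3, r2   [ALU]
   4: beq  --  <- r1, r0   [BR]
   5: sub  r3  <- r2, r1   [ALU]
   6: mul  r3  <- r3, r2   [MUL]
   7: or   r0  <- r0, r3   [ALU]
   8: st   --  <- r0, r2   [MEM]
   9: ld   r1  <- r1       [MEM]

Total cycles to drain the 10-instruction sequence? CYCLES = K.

t=0 i0:st ; no-port MEM/MEM
t=1 i1+i2:st/and ; dual
t=2 i3:sll ; RAW r1
t=3 i4+i5:beq/sub ; dual
t=4 i6:mul ; RAW r3
t=5 i7:or ; RAW r0
t=6 i8:st ; no-port MEM/MEM
t=7 i9:ld ; tail

CYCLES = 8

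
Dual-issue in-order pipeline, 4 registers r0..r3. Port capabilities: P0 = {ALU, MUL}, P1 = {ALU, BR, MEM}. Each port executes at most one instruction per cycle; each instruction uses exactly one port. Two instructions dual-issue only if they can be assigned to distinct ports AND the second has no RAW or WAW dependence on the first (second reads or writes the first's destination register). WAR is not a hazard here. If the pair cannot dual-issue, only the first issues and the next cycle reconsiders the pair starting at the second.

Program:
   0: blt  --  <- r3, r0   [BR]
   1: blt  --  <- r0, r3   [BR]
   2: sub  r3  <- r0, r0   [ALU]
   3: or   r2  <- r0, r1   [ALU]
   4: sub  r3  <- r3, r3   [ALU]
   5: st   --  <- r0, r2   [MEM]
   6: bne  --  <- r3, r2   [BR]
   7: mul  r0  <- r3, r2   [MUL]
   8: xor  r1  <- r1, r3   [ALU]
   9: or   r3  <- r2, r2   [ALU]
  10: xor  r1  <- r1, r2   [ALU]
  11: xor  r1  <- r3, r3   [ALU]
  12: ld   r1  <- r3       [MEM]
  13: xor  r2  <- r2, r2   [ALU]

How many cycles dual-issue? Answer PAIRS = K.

PAIRS = 5

  cy0 -> i0 (blt.BR) no-port BR/BR
  cy1 -> i1&i2 (blt.BR+sub.ALU) pair
  cy2 -> i3&i4 (or.ALU+sub.ALU) pair
  cy3 -> i5 (st.MEM) no-port MEM/BR
  cy4 -> i6&i7 (bne.BR+mul.MUL) pair
  cy5 -> i8&i9 (xor.ALU+or.ALU) pair
  cy6 -> i10 (xor.ALU) WAW r1
  cy7 -> i11 (xor.ALU) WAW r1
  cy8 -> i12&i13 (ld.MEM+xor.ALU) pair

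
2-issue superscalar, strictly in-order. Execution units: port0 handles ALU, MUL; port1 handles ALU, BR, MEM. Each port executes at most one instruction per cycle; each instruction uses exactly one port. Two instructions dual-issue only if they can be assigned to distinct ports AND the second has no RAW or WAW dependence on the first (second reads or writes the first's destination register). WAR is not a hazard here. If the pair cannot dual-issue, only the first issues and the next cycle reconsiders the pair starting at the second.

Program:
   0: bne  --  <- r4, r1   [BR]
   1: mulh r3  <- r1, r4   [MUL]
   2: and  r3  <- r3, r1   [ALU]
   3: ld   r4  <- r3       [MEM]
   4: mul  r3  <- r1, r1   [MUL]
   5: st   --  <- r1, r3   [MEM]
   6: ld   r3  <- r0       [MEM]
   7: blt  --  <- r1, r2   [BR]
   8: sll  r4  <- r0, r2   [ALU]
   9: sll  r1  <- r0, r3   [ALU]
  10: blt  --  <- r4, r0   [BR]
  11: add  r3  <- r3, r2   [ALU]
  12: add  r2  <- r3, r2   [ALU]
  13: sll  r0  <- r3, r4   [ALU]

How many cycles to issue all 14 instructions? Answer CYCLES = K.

#0 head=0: bne/mulh i0+i1 2-wide
#1 head=2: and i2 RAW r3
#2 head=3: ld/mul i3+i4 2-wide
#3 head=5: st i5 no-port MEM/MEM
#4 head=6: ld i6 no-port MEM/BR
#5 head=7: blt/sll i7+i8 2-wide
#6 head=9: sll/blt i9+i10 2-wide
#7 head=11: add i11 RAW r3
#8 head=12: add/sll i12+i13 2-wide

CYCLES = 9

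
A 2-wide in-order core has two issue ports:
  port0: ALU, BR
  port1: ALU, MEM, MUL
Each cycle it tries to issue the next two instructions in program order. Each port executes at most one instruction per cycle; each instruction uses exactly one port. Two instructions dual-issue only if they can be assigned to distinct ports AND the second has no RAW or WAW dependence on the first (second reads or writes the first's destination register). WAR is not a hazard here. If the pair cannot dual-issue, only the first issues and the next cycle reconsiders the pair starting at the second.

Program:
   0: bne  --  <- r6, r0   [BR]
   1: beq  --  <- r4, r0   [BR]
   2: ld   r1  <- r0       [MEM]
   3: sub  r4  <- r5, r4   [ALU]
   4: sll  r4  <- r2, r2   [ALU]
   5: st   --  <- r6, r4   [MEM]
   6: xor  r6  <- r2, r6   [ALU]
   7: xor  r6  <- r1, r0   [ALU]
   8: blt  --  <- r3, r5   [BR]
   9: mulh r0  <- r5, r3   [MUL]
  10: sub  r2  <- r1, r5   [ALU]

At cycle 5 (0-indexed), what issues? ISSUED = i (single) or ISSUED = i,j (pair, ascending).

ISSUED = 7,8

#0 head=0: bne.BR i0 no-port BR/BR
#1 head=1: beq.BR;ld.MEM i1&i2 dual
#2 head=3: sub.ALU i3 WAW r4
#3 head=4: sll.ALU i4 RAW r4
#4 head=5: st.MEM;xor.ALU i5&i6 dual
#5 head=7: xor.ALU;blt.BR i7&i8 dual
#6 head=9: mulh.MUL;sub.ALU i9&i10 dual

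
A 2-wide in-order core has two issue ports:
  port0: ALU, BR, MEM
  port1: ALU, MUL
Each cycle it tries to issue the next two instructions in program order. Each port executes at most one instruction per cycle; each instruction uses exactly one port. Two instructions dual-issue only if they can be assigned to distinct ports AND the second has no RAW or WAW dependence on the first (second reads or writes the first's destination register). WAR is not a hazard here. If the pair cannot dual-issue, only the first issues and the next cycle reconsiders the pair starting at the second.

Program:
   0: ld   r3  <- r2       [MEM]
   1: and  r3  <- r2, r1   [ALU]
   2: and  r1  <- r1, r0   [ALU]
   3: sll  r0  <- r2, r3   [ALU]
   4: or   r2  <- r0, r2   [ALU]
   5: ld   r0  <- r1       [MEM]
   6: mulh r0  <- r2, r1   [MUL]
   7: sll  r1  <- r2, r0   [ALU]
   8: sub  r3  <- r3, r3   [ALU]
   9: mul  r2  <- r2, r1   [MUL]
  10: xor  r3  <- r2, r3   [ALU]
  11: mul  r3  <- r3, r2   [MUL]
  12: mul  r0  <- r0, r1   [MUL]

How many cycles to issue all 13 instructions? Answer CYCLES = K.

CYCLES = 10

#0 head=0: ld i0 WAW r3
#1 head=1: and+and i1,i2 dual
#2 head=3: sll i3 RAW r0
#3 head=4: or+ld i4,i5 dual
#4 head=6: mulh i6 RAW r0
#5 head=7: sll+sub i7,i8 dual
#6 head=9: mul i9 RAW r2
#7 head=10: xor i10 RAW+WAW r3
#8 head=11: mul i11 no-port MUL/MUL
#9 head=12: mul i12 tail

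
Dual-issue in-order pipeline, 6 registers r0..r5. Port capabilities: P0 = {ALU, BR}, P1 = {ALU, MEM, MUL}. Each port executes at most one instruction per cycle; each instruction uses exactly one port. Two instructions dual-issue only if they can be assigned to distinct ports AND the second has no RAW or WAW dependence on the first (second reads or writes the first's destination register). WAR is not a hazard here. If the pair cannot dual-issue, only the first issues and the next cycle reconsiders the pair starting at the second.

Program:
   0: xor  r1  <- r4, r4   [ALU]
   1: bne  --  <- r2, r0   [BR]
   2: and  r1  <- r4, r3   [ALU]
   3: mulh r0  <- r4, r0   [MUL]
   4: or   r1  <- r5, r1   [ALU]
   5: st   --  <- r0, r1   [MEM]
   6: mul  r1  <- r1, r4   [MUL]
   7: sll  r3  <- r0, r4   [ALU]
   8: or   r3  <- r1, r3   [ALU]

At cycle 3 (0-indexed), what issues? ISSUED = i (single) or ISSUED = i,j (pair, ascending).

[0] i0+i1  xor.ALU/bne.BR  -- pair
[1] i2+i3  and.ALU/mulh.MUL  -- pair
[2] i4  or.ALU  -- RAW r1
[3] i5  st.MEM  -- no-port MEM/MUL
[4] i6+i7  mul.MUL/sll.ALU  -- pair
[5] i8  or.ALU  -- tail

ISSUED = 5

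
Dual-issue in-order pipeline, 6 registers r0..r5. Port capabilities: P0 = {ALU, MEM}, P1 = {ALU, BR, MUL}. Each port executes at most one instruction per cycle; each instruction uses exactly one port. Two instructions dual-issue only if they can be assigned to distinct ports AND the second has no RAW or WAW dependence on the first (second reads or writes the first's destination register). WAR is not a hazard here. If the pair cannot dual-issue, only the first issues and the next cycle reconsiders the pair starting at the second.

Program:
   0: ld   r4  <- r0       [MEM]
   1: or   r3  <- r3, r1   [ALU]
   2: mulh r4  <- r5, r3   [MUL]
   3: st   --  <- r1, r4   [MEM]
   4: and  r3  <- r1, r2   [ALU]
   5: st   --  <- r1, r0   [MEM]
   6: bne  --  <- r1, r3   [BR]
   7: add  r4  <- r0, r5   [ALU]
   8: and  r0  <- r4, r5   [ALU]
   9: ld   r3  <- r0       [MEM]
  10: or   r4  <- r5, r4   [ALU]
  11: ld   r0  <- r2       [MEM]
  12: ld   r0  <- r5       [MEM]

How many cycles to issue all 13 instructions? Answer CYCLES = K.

CYCLES = 9

t=0 i0/i1:ld.MEM or.ALU ; pair
t=1 i2:mulh.MUL ; RAW r4
t=2 i3/i4:st.MEM and.ALU ; pair
t=3 i5/i6:st.MEM bne.BR ; pair
t=4 i7:add.ALU ; RAW r4
t=5 i8:and.ALU ; RAW r0
t=6 i9/i10:ld.MEM or.ALU ; pair
t=7 i11:ld.MEM ; no-port MEM/MEM
t=8 i12:ld.MEM ; tail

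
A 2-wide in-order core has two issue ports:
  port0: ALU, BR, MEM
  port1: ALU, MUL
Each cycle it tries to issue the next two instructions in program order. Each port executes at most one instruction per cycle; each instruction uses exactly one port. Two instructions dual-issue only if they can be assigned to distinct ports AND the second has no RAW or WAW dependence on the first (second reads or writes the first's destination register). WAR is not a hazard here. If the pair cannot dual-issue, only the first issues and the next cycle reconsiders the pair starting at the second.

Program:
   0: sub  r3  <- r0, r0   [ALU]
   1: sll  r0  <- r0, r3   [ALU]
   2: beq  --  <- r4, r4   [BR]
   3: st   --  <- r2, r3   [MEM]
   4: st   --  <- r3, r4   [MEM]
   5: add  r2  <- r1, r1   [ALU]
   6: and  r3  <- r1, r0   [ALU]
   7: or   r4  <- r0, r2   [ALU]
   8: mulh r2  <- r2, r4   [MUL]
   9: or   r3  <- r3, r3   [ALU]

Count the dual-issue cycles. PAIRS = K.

  cy0 -> i0 (sub) RAW r3
  cy1 -> i1&i2 (sll+beq) dual
  cy2 -> i3 (st) no-port MEM/MEM
  cy3 -> i4&i5 (st+add) dual
  cy4 -> i6&i7 (and+or) dual
  cy5 -> i8&i9 (mulh+or) dual

PAIRS = 4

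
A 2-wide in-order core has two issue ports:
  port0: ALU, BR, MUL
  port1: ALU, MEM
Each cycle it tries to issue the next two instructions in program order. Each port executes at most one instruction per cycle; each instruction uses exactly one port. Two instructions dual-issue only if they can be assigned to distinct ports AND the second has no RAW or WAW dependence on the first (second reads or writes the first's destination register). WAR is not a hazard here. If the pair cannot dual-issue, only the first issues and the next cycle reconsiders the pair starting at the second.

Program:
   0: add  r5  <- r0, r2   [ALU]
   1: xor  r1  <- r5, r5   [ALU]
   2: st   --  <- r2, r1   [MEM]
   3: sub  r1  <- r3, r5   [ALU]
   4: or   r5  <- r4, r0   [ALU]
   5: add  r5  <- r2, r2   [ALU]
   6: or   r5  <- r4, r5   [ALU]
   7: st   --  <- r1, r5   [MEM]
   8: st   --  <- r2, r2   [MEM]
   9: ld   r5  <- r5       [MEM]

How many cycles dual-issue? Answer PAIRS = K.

PAIRS = 1

  cy0 -> i0 (add) RAW r5
  cy1 -> i1 (xor) RAW r1
  cy2 -> i2/i3 (st+sub) pair
  cy3 -> i4 (or) WAW r5
  cy4 -> i5 (add) RAW+WAW r5
  cy5 -> i6 (or) RAW r5
  cy6 -> i7 (st) no-port MEM/MEM
  cy7 -> i8 (st) no-port MEM/MEM
  cy8 -> i9 (ld) tail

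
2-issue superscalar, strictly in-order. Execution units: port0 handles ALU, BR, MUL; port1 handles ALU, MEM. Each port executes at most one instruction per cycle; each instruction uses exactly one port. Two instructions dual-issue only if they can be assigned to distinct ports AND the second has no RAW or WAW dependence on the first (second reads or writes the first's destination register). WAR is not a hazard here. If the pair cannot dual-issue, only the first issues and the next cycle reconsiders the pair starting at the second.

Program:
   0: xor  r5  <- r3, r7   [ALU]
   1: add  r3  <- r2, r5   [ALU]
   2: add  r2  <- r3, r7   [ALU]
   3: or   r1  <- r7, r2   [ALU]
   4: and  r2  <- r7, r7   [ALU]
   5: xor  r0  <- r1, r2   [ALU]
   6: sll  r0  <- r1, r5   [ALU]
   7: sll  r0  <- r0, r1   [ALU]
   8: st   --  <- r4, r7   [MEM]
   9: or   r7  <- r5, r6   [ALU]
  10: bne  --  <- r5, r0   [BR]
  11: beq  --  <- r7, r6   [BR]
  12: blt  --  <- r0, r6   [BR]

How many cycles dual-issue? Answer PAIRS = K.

c0: i0 xor.ALU  RAW r5
c1: i1 add.ALU  RAW r3
c2: i2 add.ALU  RAW r2
c3: i3,i4 or.ALU;and.ALU  2-wide
c4: i5 xor.ALU  WAW r0
c5: i6 sll.ALU  RAW+WAW r0
c6: i7,i8 sll.ALU;st.MEM  2-wide
c7: i9,i10 or.ALU;bne.BR  2-wide
c8: i11 beq.BR  no-port BR/BR
c9: i12 blt.BR  tail

PAIRS = 3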